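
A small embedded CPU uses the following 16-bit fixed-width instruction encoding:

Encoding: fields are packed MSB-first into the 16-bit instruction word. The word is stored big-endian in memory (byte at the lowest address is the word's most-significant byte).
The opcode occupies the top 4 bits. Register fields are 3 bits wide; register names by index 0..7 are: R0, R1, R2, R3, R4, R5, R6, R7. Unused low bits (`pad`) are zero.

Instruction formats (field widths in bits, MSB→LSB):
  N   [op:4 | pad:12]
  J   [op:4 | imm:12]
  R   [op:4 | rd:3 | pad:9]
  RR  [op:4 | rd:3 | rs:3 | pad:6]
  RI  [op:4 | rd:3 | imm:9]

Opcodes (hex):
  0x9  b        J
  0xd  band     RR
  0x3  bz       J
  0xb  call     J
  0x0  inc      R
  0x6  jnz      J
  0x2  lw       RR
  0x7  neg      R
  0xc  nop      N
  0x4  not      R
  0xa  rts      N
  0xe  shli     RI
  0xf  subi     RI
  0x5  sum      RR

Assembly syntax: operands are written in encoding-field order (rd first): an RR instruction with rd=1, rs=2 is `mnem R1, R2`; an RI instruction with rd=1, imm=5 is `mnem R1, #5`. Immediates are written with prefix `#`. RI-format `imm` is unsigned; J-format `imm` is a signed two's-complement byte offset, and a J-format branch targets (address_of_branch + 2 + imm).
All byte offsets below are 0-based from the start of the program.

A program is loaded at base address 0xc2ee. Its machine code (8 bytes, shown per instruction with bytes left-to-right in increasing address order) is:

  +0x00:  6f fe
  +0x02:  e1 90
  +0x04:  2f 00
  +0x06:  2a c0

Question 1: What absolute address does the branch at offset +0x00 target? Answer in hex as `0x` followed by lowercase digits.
0xc2ee

[00] 6f fe → 0x6ffe
  top 4b → 0x6 → jnz [J]
  [11:0] imm=4094 (s12→-2) = #-2
  target = base 0xc2ee + off 0x00 + 2 + imm -2 = 0xc2ee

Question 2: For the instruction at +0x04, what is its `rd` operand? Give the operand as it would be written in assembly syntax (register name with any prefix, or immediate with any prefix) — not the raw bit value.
[04] 2f 00 → 0x2f00
  op=0x2f00>>12=0x2 ⇒ lw (RR)
  rd: (w>>9)&0x7=0x7 → R7
  rs: (w>>6)&0x7=0x4 → R4

R7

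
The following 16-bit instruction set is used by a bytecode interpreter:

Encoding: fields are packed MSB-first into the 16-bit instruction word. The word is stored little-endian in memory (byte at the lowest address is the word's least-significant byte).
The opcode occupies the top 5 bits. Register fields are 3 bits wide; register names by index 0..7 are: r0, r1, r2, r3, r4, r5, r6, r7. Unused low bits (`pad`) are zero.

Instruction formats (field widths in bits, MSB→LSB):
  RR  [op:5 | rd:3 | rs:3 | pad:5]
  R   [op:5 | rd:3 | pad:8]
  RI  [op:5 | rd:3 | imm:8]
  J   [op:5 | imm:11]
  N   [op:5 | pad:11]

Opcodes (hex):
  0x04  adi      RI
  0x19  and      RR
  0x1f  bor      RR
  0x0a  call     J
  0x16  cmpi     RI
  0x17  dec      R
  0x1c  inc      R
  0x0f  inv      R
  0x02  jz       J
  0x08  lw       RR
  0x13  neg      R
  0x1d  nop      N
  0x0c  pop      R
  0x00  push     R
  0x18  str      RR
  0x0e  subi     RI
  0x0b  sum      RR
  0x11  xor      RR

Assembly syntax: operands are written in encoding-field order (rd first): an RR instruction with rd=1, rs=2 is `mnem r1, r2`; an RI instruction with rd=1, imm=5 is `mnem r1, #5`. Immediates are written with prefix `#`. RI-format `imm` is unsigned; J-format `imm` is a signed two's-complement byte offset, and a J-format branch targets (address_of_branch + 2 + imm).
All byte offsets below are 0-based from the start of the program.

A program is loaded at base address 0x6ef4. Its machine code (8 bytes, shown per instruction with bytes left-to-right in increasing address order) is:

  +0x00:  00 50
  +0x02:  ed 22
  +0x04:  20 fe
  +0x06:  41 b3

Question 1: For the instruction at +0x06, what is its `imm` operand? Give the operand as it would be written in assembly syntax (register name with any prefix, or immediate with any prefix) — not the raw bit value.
[06] 41 b3 → 0xb341
  op=0xb341>>11=0x16 ⇒ cmpi (RI)
  rd: (w>>8)&0x7=0x3 → r3
  imm: (w>>0)&0xff=0x41 → #65

#65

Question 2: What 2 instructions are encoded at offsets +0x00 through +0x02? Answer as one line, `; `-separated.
call #0; adi r2, #237

off 0x00: read 00 50 as little → 0x5000
  opcode bits[15:11]=0xa: call/J
  imm: (w>>0)&0x7ff=0x0 → #0
off 0x02: read ed 22 as little → 0x22ed
  opcode bits[15:11]=0x4: adi/RI
  rd: (w>>8)&0x7=0x2 → r2
  imm: (w>>0)&0xff=0xed → #237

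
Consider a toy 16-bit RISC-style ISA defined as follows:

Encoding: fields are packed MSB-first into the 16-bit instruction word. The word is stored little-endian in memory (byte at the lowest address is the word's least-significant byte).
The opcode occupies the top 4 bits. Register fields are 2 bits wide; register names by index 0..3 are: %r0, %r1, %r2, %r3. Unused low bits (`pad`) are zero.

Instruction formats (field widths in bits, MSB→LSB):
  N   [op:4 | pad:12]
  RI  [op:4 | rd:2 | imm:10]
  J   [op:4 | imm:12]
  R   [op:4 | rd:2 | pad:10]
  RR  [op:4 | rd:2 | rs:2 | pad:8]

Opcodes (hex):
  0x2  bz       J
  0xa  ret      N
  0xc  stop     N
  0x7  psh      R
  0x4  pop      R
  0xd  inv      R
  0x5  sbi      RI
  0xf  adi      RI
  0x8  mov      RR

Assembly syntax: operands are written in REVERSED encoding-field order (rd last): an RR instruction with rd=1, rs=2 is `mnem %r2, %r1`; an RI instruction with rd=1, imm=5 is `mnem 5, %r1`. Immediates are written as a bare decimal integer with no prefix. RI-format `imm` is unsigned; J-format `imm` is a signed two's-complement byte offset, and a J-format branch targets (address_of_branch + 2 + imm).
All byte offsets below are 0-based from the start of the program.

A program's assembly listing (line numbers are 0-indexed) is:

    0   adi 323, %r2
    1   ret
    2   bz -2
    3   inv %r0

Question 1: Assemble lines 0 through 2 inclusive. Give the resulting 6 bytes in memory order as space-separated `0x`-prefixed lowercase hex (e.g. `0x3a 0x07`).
line 0 (adi): pack op=0xf:4|rd=2:2|imm=323:10 = 0xf943; little→ 43 f9
line 1 (ret): pack op=0xa:4|pad=0:12 = 0xa000; little→ 00 a0
line 2 (bz): pack op=0x2:4|imm=-2:12 = 0x2ffe; little→ fe 2f

0x43 0xf9 0x00 0xa0 0xfe 0x2f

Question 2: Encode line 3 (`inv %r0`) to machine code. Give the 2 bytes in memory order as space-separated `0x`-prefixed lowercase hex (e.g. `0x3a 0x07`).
L3: inv op=0xd:4|rd=0:2|pad=0:10 ⇒ 0xd000 ⇒ little 00 d0

0x00 0xd0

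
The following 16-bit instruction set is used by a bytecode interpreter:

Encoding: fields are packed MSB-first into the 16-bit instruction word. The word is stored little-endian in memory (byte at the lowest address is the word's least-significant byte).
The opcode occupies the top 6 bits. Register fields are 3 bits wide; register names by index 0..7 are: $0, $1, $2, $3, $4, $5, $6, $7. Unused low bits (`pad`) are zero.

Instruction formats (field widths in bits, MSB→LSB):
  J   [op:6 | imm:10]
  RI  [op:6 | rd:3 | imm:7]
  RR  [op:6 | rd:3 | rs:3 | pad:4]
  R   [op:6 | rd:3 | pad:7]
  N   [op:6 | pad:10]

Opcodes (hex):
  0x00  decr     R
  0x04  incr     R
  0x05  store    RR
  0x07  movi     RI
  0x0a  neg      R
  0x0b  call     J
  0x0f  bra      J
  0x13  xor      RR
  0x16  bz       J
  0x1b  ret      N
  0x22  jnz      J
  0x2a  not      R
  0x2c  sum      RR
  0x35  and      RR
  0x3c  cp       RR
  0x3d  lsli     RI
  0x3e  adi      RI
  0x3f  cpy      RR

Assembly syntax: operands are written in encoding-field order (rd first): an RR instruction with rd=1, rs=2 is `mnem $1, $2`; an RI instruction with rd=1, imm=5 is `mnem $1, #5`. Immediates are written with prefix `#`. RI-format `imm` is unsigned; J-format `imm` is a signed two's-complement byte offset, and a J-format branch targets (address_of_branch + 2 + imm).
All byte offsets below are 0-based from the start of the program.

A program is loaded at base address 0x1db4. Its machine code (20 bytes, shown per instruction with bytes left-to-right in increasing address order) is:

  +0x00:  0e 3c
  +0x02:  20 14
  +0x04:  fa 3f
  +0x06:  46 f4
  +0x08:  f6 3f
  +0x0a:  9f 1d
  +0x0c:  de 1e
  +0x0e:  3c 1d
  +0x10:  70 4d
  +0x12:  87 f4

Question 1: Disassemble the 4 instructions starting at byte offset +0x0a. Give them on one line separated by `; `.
movi $3, #31; movi $5, #94; movi $2, #60; xor $2, $7

@+0a  little-endian(9f 1d) = 0x1d9f
  opcode bits[15:10]=0x7: movi/RI
  rd@[9:7]=0x3 ⇒ $3
  imm@[6:0]=0x1f ⇒ #31
@+0c  little-endian(de 1e) = 0x1ede
  opcode bits[15:10]=0x7: movi/RI
  rd@[9:7]=0x5 ⇒ $5
  imm@[6:0]=0x5e ⇒ #94
@+0e  little-endian(3c 1d) = 0x1d3c
  opcode bits[15:10]=0x7: movi/RI
  rd@[9:7]=0x2 ⇒ $2
  imm@[6:0]=0x3c ⇒ #60
@+10  little-endian(70 4d) = 0x4d70
  opcode bits[15:10]=0x13: xor/RR
  rd@[9:7]=0x2 ⇒ $2
  rs@[6:4]=0x7 ⇒ $7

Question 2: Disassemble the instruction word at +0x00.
bra #14

off 0x00: read 0e 3c as little → 0x3c0e
  opcode bits[15:10]=0xf: bra/J
  imm: (w>>0)&0x3ff=0xe → #14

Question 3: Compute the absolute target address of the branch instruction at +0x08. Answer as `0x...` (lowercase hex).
0x1db4

off 0x08: read f6 3f as little → 0x3ff6
  opcode bits[15:10]=0xf: bra/J
  imm@[9:0]=0x3f6 (s10→-10) ⇒ #-10
  target = base 0x1db4 + off 0x08 + 2 + imm -10 = 0x1db4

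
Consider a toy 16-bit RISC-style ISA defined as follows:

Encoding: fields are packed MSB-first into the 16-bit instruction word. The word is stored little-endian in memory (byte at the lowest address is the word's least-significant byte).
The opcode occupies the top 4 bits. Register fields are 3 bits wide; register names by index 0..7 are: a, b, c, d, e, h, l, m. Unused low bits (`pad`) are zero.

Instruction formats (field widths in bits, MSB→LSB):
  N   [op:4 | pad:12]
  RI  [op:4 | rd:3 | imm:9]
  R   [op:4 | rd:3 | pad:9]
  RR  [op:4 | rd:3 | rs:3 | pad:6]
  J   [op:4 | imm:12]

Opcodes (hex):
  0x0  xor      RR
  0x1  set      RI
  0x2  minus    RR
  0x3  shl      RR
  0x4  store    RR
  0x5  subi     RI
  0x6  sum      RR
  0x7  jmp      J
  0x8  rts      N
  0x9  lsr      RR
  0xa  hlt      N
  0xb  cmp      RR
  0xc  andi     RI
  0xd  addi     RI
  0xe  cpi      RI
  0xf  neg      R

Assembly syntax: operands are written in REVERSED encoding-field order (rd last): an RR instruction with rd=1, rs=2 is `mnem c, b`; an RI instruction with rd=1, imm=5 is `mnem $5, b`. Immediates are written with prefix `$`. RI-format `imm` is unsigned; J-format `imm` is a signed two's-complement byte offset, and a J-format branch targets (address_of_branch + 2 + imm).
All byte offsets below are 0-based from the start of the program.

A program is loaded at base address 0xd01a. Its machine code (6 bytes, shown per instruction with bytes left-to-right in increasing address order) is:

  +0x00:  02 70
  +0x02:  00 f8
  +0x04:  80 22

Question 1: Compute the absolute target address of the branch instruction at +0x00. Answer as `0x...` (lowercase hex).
@+00  little-endian(02 70) = 0x7002
  top 4b → 0x7 → jmp [J]
  [11:0] imm=2 = $2
  target = base 0xd01a + off 0x00 + 2 + imm 2 = 0xd01e

0xd01e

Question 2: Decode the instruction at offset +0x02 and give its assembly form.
[02] 00 f8 → 0xf800
  op=0xf800>>12=0xf ⇒ neg (R)
  rd: (w>>9)&0x7=0x4 → e

neg e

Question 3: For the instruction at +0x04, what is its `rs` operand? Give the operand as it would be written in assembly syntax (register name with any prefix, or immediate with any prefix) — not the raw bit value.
c

[04] 80 22 → 0x2280
  op=0x2280>>12=0x2 ⇒ minus (RR)
  [11:9] rd=1 = b
  [8:6] rs=2 = c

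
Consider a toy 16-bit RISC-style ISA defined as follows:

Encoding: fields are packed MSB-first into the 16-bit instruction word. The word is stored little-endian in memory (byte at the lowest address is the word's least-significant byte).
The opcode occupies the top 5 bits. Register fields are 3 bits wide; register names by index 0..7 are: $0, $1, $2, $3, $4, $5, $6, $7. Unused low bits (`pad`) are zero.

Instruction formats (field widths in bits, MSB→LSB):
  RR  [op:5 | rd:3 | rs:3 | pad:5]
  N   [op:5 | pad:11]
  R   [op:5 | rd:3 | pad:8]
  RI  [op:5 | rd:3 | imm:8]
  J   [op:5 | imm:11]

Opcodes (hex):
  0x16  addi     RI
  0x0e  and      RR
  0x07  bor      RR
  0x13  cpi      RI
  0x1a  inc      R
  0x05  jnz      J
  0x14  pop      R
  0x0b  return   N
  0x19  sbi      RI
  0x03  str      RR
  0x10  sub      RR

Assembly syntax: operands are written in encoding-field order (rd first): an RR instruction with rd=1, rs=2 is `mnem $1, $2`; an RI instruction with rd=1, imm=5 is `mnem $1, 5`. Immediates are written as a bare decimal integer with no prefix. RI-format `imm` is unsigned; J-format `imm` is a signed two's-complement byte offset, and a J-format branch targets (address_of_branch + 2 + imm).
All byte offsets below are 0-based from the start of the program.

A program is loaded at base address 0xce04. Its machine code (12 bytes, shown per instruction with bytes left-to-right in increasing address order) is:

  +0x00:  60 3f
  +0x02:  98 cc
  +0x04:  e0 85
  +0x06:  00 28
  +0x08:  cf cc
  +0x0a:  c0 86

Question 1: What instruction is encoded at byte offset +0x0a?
sub $6, $6

[0a] c0 86 → 0x86c0
  top 5b → 0x10 → sub [RR]
  [10:8] rd=6 = $6
  [7:5] rs=6 = $6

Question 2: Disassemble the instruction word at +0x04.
off 0x04: read e0 85 as little → 0x85e0
  op=0x85e0>>11=0x10 ⇒ sub (RR)
  [10:8] rd=5 = $5
  [7:5] rs=7 = $7

sub $5, $7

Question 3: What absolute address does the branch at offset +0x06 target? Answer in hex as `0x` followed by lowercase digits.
0xce0c

off 0x06: read 00 28 as little → 0x2800
  op=0x2800>>11=0x5 ⇒ jnz (J)
  [10:0] imm=0 = 0
  target = base 0xce04 + off 0x06 + 2 + imm 0 = 0xce0c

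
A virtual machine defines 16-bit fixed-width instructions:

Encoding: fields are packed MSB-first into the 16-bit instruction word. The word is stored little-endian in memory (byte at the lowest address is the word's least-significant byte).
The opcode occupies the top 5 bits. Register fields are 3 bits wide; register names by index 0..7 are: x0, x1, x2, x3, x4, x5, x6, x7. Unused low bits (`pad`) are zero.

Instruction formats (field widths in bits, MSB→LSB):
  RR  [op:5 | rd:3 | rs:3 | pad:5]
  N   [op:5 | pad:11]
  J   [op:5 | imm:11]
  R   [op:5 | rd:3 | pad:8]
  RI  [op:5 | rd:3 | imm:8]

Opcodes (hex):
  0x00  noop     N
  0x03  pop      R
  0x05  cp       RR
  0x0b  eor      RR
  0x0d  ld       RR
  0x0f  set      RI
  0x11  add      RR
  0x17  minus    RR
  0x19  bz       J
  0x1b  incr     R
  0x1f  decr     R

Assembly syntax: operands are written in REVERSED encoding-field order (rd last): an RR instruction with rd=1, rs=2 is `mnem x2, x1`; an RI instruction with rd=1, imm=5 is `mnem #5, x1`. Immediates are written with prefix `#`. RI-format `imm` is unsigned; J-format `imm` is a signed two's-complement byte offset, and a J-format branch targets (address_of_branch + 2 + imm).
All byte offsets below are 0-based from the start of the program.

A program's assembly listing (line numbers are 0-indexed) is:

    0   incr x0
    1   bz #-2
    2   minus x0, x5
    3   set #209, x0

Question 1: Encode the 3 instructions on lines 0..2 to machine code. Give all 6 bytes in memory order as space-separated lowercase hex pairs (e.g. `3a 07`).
00 d8 fe cf 00 bd

line 0 (incr): pack op=0x1b:5|rd=0:3|pad=0:8 = 0xd800; little→ 00 d8
line 1 (bz): pack op=0x19:5|imm=-2:11 = 0xcffe; little→ fe cf
line 2 (minus): pack op=0x17:5|rd=5:3|rs=0:3|pad=0:5 = 0xbd00; little→ 00 bd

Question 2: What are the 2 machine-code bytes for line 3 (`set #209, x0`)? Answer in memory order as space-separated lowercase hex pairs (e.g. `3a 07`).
line 3 (set): pack op=0xf:5|rd=0:3|imm=209:8 = 0x78d1; little→ d1 78

d1 78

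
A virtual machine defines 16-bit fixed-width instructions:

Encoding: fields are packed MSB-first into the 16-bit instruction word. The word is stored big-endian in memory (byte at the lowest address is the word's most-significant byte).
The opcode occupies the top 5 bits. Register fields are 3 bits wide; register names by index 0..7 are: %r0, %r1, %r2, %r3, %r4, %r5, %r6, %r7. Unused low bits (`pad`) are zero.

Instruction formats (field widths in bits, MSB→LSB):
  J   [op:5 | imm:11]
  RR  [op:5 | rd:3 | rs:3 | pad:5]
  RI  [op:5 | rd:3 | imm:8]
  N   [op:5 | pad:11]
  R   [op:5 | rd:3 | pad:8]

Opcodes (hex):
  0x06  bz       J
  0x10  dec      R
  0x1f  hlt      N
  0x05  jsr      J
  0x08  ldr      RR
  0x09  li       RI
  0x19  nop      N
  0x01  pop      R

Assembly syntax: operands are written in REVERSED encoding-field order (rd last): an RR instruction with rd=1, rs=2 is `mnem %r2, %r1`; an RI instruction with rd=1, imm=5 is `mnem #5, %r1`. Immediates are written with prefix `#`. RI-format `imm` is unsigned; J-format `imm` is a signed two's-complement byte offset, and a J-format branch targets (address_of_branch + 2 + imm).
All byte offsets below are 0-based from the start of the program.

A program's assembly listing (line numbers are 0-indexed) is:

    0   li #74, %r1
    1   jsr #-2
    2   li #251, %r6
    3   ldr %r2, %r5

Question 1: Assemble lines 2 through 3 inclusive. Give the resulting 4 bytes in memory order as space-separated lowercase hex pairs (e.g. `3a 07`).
L2: li op=0x9:5|rd=6:3|imm=251:8 ⇒ 0x4efb ⇒ big 4e fb
L3: ldr op=0x8:5|rd=5:3|rs=2:3|pad=0:5 ⇒ 0x4540 ⇒ big 45 40

4e fb 45 40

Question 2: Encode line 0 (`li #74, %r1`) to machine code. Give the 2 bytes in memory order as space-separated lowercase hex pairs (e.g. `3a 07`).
L0: li op=0x9:5|rd=1:3|imm=74:8 ⇒ 0x494a ⇒ big 49 4a

49 4a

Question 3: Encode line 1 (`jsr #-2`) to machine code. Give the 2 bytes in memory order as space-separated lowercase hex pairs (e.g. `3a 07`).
line 1 (jsr): pack op=0x5:5|imm=-2:11 = 0x2ffe; big→ 2f fe

2f fe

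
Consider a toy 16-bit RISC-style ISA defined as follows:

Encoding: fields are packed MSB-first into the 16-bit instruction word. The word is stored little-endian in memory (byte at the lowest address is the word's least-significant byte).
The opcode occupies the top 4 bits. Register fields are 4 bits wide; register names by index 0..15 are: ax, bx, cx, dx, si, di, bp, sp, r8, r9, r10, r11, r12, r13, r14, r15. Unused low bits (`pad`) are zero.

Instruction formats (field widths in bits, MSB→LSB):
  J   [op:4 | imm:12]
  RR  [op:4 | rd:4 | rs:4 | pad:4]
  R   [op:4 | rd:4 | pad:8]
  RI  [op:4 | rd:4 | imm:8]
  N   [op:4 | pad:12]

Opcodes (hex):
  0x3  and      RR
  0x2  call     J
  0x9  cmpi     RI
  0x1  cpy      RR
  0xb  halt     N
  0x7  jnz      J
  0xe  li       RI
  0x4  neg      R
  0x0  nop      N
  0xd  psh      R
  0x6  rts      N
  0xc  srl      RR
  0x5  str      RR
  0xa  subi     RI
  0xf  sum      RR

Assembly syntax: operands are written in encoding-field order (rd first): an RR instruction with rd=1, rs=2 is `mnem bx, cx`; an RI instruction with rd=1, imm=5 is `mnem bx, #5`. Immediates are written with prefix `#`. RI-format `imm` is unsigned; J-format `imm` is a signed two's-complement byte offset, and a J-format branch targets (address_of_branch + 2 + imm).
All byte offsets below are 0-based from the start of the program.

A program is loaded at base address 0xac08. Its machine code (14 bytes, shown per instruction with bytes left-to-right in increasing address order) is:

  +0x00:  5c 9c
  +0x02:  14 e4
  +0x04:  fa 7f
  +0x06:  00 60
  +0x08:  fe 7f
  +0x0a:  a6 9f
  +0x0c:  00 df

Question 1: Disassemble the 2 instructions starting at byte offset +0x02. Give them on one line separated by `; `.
+0x02: 14 e4 ⇒ word 0xe414 (little)
  op=0xe414>>12=0xe ⇒ li (RI)
  rd: (w>>8)&0xf=0x4 → si
  imm: (w>>0)&0xff=0x14 → #20
+0x04: fa 7f ⇒ word 0x7ffa (little)
  op=0x7ffa>>12=0x7 ⇒ jnz (J)
  imm: (w>>0)&0xfff=0xffa (s12→-6) → #-6

li si, #20; jnz #-6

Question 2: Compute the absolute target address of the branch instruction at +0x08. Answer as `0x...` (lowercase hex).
@+08  little-endian(fe 7f) = 0x7ffe
  opcode bits[15:12]=0x7: jnz/J
  imm: (w>>0)&0xfff=0xffe (s12→-2) → #-2
  target = base 0xac08 + off 0x08 + 2 + imm -2 = 0xac10

0xac10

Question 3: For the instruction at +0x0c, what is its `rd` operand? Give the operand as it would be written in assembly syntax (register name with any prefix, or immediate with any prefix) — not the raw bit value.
r15

+0x0c: 00 df ⇒ word 0xdf00 (little)
  top 4b → 0xd → psh [R]
  rd@[11:8]=0xf ⇒ r15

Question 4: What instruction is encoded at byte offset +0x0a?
cmpi r15, #166

+0x0a: a6 9f ⇒ word 0x9fa6 (little)
  op=0x9fa6>>12=0x9 ⇒ cmpi (RI)
  [11:8] rd=15 = r15
  [7:0] imm=166 = #166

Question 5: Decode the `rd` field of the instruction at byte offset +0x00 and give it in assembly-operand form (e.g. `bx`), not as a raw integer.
off 0x00: read 5c 9c as little → 0x9c5c
  op=0x9c5c>>12=0x9 ⇒ cmpi (RI)
  rd: (w>>8)&0xf=0xc → r12
  imm: (w>>0)&0xff=0x5c → #92

r12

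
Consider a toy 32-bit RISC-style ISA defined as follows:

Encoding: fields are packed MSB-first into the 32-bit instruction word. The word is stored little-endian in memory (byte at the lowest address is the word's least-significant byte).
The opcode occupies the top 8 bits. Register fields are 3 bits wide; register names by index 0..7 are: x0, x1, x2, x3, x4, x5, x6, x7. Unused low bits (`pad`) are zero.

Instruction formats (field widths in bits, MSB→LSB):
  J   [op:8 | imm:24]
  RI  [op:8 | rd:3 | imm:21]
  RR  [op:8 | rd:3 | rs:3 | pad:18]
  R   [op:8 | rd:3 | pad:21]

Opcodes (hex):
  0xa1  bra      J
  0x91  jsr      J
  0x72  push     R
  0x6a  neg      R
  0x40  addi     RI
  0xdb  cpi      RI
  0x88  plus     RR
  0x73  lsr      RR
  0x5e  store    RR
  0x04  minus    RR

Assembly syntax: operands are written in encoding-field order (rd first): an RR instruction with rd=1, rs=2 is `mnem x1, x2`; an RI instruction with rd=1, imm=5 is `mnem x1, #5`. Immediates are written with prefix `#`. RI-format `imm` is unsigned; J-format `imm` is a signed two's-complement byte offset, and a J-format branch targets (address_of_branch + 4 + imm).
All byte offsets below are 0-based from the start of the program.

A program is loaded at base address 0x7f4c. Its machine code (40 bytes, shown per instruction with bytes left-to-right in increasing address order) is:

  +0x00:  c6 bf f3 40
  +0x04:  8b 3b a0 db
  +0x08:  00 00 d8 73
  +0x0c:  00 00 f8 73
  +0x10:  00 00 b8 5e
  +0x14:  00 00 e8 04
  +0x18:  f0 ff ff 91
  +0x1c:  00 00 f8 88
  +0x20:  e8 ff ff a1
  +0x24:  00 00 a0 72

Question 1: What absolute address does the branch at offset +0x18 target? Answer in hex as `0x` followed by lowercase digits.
[18] f0 ff ff 91 → 0x91fffff0
  top 8b → 0x91 → jsr [J]
  imm: (w>>0)&0xffffff=0xfffff0 (s24→-16) → #-16
  target = base 0x7f4c + off 0x18 + 4 + imm -16 = 0x7f58

0x7f58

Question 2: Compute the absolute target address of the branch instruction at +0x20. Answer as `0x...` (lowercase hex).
[20] e8 ff ff a1 → 0xa1ffffe8
  op=0xa1ffffe8>>24=0xa1 ⇒ bra (J)
  [23:0] imm=16777192 (s24→-24) = #-24
  target = base 0x7f4c + off 0x20 + 4 + imm -24 = 0x7f58

0x7f58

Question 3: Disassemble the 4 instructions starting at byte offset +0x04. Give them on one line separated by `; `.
cpi x5, #15243; lsr x6, x6; lsr x7, x6; store x5, x6

@+04  little-endian(8b 3b a0 db) = 0xdba03b8b
  op=0xdba03b8b>>24=0xdb ⇒ cpi (RI)
  rd: (w>>21)&0x7=0x5 → x5
  imm: (w>>0)&0x1fffff=0x3b8b → #15243
@+08  little-endian(00 00 d8 73) = 0x73d80000
  op=0x73d80000>>24=0x73 ⇒ lsr (RR)
  rd: (w>>21)&0x7=0x6 → x6
  rs: (w>>18)&0x7=0x6 → x6
@+0c  little-endian(00 00 f8 73) = 0x73f80000
  op=0x73f80000>>24=0x73 ⇒ lsr (RR)
  rd: (w>>21)&0x7=0x7 → x7
  rs: (w>>18)&0x7=0x6 → x6
@+10  little-endian(00 00 b8 5e) = 0x5eb80000
  op=0x5eb80000>>24=0x5e ⇒ store (RR)
  rd: (w>>21)&0x7=0x5 → x5
  rs: (w>>18)&0x7=0x6 → x6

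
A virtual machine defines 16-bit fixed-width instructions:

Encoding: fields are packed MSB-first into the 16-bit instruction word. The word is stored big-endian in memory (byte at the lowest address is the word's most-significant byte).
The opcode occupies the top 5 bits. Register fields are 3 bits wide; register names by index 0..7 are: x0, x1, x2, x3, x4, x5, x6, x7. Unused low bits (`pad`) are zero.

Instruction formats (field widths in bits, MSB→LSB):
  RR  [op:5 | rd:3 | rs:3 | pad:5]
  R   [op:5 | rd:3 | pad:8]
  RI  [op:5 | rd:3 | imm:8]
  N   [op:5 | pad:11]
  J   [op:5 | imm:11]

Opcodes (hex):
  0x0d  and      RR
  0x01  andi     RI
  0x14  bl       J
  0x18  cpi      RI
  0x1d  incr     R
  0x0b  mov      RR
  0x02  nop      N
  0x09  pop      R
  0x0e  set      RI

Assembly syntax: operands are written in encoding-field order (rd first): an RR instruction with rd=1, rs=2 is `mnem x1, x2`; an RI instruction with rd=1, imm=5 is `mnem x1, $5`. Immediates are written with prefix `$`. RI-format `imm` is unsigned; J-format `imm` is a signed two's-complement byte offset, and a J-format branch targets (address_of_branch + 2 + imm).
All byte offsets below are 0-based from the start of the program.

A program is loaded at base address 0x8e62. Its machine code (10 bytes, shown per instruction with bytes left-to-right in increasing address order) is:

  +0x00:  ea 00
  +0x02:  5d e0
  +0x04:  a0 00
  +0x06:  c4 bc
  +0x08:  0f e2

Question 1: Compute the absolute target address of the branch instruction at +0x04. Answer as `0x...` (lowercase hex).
0x8e68

@+04  big-endian(a0 00) = 0xa000
  op=0xa000>>11=0x14 ⇒ bl (J)
  imm: (w>>0)&0x7ff=0x0 → $0
  target = base 0x8e62 + off 0x04 + 2 + imm 0 = 0x8e68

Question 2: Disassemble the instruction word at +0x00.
[00] ea 00 → 0xea00
  op=0xea00>>11=0x1d ⇒ incr (R)
  rd: (w>>8)&0x7=0x2 → x2

incr x2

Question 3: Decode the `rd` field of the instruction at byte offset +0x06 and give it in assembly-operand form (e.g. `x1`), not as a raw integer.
x4

[06] c4 bc → 0xc4bc
  top 5b → 0x18 → cpi [RI]
  [10:8] rd=4 = x4
  [7:0] imm=188 = $188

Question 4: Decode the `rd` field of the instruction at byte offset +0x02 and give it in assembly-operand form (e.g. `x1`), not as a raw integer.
x5

+0x02: 5d e0 ⇒ word 0x5de0 (big)
  top 5b → 0xb → mov [RR]
  rd@[10:8]=0x5 ⇒ x5
  rs@[7:5]=0x7 ⇒ x7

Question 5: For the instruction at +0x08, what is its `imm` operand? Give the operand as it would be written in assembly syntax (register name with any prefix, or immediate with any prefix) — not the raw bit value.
off 0x08: read 0f e2 as big → 0x0fe2
  op=0x0fe2>>11=0x1 ⇒ andi (RI)
  [10:8] rd=7 = x7
  [7:0] imm=226 = $226

$226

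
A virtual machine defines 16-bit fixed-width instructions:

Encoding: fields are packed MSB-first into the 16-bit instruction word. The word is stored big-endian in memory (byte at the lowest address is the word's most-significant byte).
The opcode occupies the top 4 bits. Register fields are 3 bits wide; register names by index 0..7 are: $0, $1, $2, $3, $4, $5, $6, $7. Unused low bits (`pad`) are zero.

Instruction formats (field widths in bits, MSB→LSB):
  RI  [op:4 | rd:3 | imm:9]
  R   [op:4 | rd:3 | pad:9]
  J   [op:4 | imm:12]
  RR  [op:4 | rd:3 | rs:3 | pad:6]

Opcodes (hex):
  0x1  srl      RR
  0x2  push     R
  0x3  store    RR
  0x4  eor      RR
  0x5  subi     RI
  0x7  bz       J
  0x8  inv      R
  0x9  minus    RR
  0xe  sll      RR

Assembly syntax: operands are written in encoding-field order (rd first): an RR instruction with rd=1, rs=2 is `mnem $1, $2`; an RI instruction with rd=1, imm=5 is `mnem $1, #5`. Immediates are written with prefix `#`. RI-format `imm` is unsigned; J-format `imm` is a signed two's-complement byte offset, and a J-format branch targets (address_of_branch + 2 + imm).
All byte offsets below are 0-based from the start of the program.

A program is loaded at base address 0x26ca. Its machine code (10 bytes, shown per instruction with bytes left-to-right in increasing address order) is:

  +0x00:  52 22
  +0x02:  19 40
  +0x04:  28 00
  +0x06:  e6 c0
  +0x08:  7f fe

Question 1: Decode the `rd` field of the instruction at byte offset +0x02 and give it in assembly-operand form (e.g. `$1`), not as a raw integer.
$4

off 0x02: read 19 40 as big → 0x1940
  op=0x1940>>12=0x1 ⇒ srl (RR)
  rd: (w>>9)&0x7=0x4 → $4
  rs: (w>>6)&0x7=0x5 → $5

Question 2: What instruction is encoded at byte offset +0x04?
push $4

off 0x04: read 28 00 as big → 0x2800
  top 4b → 0x2 → push [R]
  rd: (w>>9)&0x7=0x4 → $4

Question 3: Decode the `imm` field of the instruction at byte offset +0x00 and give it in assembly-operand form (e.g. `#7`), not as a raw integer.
@+00  big-endian(52 22) = 0x5222
  top 4b → 0x5 → subi [RI]
  [11:9] rd=1 = $1
  [8:0] imm=34 = #34

#34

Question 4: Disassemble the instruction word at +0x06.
@+06  big-endian(e6 c0) = 0xe6c0
  opcode bits[15:12]=0xe: sll/RR
  rd: (w>>9)&0x7=0x3 → $3
  rs: (w>>6)&0x7=0x3 → $3

sll $3, $3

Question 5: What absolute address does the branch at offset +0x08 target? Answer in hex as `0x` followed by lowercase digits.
[08] 7f fe → 0x7ffe
  opcode bits[15:12]=0x7: bz/J
  [11:0] imm=4094 (s12→-2) = #-2
  target = base 0x26ca + off 0x08 + 2 + imm -2 = 0x26d2

0x26d2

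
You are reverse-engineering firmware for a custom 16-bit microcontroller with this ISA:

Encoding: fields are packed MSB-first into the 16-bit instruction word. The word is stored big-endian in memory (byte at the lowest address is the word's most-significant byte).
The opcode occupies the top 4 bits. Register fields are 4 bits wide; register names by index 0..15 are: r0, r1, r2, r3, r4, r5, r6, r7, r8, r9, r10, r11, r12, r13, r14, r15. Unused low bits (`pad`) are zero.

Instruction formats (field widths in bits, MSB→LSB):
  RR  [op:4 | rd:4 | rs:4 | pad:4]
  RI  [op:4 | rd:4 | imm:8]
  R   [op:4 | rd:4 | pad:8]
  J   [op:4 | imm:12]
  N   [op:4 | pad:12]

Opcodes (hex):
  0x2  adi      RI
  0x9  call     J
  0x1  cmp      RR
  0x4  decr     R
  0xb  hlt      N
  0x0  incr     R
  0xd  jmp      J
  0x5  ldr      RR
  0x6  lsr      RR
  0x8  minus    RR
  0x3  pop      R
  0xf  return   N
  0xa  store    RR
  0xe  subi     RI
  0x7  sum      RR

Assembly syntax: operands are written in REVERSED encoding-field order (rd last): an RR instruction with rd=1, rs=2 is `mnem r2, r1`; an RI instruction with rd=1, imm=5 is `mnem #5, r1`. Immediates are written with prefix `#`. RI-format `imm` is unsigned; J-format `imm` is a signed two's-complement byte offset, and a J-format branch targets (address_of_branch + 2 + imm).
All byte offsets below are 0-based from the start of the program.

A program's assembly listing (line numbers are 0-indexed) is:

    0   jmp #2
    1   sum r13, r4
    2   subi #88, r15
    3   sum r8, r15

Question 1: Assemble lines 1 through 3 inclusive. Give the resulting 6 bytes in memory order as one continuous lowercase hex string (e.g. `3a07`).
1. sum fields op=0x7:4|rd=4:4|rs=13:4|pad=0:4 → word 74d0h → 74 d0
2. subi fields op=0xe:4|rd=15:4|imm=88:8 → word ef58h → ef 58
3. sum fields op=0x7:4|rd=15:4|rs=8:4|pad=0:4 → word 7f80h → 7f 80

74d0ef587f80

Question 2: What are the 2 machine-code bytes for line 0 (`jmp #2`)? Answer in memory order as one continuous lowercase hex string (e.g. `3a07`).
L0: jmp op=0xd:4|imm=2:12 ⇒ 0xd002 ⇒ big d0 02

d002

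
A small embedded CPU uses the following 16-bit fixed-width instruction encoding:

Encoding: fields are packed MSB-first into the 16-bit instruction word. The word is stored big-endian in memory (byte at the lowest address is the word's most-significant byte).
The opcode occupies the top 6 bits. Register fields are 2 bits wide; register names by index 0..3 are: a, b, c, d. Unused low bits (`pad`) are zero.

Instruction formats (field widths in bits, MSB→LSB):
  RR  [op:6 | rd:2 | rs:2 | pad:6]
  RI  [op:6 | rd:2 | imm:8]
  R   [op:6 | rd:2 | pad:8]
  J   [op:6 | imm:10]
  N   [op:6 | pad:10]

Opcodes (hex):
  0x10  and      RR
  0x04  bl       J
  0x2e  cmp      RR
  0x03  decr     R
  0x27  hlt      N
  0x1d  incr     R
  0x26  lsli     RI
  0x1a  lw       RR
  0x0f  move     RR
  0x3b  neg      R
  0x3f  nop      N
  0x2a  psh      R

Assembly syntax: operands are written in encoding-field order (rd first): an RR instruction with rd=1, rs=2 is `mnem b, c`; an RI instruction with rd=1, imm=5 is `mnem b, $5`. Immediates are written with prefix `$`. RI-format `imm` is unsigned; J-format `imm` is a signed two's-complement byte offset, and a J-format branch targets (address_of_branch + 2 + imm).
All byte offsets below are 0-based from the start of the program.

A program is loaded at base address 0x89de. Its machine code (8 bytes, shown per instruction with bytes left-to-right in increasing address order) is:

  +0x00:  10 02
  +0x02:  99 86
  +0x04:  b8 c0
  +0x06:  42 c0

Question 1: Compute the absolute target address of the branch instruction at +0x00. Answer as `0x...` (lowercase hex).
[00] 10 02 → 0x1002
  opcode bits[15:10]=0x4: bl/J
  [9:0] imm=2 = $2
  target = base 0x89de + off 0x00 + 2 + imm 2 = 0x89e2

0x89e2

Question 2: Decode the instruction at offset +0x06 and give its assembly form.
[06] 42 c0 → 0x42c0
  top 6b → 0x10 → and [RR]
  rd: (w>>8)&0x3=0x2 → c
  rs: (w>>6)&0x3=0x3 → d

and c, d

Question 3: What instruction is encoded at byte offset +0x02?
off 0x02: read 99 86 as big → 0x9986
  opcode bits[15:10]=0x26: lsli/RI
  rd: (w>>8)&0x3=0x1 → b
  imm: (w>>0)&0xff=0x86 → $134

lsli b, $134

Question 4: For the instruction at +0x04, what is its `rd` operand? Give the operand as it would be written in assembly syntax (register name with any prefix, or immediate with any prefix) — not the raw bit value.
[04] b8 c0 → 0xb8c0
  op=0xb8c0>>10=0x2e ⇒ cmp (RR)
  rd: (w>>8)&0x3=0x0 → a
  rs: (w>>6)&0x3=0x3 → d

a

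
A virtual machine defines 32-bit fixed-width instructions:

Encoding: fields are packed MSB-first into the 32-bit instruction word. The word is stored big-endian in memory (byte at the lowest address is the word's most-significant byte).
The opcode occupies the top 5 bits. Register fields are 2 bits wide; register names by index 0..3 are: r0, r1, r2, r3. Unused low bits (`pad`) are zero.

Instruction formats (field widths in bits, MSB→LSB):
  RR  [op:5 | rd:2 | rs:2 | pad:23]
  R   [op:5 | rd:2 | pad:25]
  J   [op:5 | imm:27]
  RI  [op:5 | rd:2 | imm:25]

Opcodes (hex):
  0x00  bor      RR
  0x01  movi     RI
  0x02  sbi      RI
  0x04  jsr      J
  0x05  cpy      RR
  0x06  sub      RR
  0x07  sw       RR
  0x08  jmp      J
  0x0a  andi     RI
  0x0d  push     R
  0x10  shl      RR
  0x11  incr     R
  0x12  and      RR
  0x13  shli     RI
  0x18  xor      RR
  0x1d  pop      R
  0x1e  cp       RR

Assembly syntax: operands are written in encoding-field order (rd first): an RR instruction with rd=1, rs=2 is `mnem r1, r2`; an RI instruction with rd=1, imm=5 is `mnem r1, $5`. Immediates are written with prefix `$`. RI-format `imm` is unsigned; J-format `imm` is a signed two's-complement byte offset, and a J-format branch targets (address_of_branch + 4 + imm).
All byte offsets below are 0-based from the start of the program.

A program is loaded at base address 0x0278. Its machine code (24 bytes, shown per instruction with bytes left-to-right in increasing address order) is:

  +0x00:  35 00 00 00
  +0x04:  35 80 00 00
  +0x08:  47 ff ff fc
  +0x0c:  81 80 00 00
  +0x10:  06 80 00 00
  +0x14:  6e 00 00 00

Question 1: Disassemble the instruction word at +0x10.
bor r3, r1

@+10  big-endian(06 80 00 00) = 0x06800000
  top 5b → 0x0 → bor [RR]
  rd: (w>>25)&0x3=0x3 → r3
  rs: (w>>23)&0x3=0x1 → r1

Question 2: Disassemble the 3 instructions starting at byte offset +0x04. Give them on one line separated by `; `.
sub r2, r3; jmp $-4; shl r0, r3

@+04  big-endian(35 80 00 00) = 0x35800000
  op=0x35800000>>27=0x6 ⇒ sub (RR)
  rd: (w>>25)&0x3=0x2 → r2
  rs: (w>>23)&0x3=0x3 → r3
@+08  big-endian(47 ff ff fc) = 0x47fffffc
  op=0x47fffffc>>27=0x8 ⇒ jmp (J)
  imm: (w>>0)&0x7ffffff=0x7fffffc (s27→-4) → $-4
@+0c  big-endian(81 80 00 00) = 0x81800000
  op=0x81800000>>27=0x10 ⇒ shl (RR)
  rd: (w>>25)&0x3=0x0 → r0
  rs: (w>>23)&0x3=0x3 → r3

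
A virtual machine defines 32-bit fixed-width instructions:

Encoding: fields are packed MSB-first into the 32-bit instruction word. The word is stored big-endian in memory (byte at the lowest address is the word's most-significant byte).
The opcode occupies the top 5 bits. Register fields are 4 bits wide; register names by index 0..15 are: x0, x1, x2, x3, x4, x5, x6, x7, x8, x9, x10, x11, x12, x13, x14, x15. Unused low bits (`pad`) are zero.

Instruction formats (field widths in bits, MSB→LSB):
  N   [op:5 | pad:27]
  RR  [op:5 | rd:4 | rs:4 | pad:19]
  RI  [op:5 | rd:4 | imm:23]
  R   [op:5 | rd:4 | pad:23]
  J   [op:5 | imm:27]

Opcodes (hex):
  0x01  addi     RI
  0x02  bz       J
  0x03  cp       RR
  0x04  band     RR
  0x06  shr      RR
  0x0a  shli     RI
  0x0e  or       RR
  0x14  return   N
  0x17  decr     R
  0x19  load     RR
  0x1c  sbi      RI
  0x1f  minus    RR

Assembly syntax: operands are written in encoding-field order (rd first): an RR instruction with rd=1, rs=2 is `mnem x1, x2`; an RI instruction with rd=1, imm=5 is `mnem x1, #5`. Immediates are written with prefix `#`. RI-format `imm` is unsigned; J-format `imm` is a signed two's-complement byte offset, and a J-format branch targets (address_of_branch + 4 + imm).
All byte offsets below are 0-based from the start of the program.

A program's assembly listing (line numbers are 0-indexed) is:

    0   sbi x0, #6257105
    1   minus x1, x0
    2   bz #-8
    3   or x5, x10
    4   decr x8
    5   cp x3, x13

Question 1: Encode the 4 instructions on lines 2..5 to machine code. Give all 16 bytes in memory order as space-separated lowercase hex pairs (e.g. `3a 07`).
17 ff ff f8 72 d0 00 00 bc 00 00 00 19 e8 00 00

line 2 (bz): pack op=0x2:5|imm=-8:27 = 0x17fffff8; big→ 17 ff ff f8
line 3 (or): pack op=0xe:5|rd=5:4|rs=10:4|pad=0:19 = 0x72d00000; big→ 72 d0 00 00
line 4 (decr): pack op=0x17:5|rd=8:4|pad=0:23 = 0xbc000000; big→ bc 00 00 00
line 5 (cp): pack op=0x3:5|rd=3:4|rs=13:4|pad=0:19 = 0x19e80000; big→ 19 e8 00 00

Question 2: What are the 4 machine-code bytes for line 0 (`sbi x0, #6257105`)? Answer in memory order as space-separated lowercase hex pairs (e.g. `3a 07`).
e0 5f 79 d1

0. sbi fields op=0x1c:5|rd=0:4|imm=6257105:23 → word e05f79d1h → e0 5f 79 d1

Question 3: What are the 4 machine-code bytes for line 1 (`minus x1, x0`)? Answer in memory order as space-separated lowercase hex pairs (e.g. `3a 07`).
f8 80 00 00

L1: minus op=0x1f:5|rd=1:4|rs=0:4|pad=0:19 ⇒ 0xf8800000 ⇒ big f8 80 00 00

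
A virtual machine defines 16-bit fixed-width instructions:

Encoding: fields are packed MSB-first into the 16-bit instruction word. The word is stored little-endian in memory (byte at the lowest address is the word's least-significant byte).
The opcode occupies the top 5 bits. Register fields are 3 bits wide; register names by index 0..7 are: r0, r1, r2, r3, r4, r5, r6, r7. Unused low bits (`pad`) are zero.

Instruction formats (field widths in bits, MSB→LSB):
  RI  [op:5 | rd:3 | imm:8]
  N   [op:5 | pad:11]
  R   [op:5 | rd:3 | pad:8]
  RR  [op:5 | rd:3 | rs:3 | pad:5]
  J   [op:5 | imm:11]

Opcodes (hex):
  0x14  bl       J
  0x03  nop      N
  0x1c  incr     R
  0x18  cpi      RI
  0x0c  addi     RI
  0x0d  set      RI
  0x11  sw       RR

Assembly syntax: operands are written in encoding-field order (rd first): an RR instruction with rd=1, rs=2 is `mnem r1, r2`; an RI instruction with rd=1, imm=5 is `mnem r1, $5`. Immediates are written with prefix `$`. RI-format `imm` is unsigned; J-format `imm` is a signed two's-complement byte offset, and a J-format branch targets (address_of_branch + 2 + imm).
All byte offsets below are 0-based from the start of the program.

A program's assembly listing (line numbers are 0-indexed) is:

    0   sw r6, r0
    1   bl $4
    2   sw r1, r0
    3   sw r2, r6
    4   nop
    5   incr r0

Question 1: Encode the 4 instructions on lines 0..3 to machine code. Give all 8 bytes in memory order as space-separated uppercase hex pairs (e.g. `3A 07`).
00 8E 04 A0 00 89 C0 8A

line 0 (sw): pack op=0x11:5|rd=6:3|rs=0:3|pad=0:5 = 0x8e00; little→ 00 8e
line 1 (bl): pack op=0x14:5|imm=4:11 = 0xa004; little→ 04 a0
line 2 (sw): pack op=0x11:5|rd=1:3|rs=0:3|pad=0:5 = 0x8900; little→ 00 89
line 3 (sw): pack op=0x11:5|rd=2:3|rs=6:3|pad=0:5 = 0x8ac0; little→ c0 8a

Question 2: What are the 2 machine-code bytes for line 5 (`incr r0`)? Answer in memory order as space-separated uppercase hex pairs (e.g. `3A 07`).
00 E0

L5: incr op=0x1c:5|rd=0:3|pad=0:8 ⇒ 0xe000 ⇒ little 00 e0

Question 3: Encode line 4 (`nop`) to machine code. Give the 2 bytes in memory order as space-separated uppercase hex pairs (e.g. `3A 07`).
00 18

L4: nop op=0x3:5|pad=0:11 ⇒ 0x1800 ⇒ little 00 18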